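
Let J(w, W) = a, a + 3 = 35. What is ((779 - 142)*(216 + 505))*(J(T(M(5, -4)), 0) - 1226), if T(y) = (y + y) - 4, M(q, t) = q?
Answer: -548376738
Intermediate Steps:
a = 32 (a = -3 + 35 = 32)
T(y) = -4 + 2*y (T(y) = 2*y - 4 = -4 + 2*y)
J(w, W) = 32
((779 - 142)*(216 + 505))*(J(T(M(5, -4)), 0) - 1226) = ((779 - 142)*(216 + 505))*(32 - 1226) = (637*721)*(-1194) = 459277*(-1194) = -548376738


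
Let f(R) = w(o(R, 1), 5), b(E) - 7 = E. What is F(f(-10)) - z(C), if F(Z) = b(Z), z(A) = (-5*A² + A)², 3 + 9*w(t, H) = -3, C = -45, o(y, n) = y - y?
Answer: -310286681/3 ≈ -1.0343e+8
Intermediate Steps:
o(y, n) = 0
w(t, H) = -⅔ (w(t, H) = -⅓ + (⅑)*(-3) = -⅓ - ⅓ = -⅔)
b(E) = 7 + E
f(R) = -⅔
z(A) = (A - 5*A²)²
F(Z) = 7 + Z
F(f(-10)) - z(C) = (7 - ⅔) - (-45)²*(-1 + 5*(-45))² = 19/3 - 2025*(-1 - 225)² = 19/3 - 2025*(-226)² = 19/3 - 2025*51076 = 19/3 - 1*103428900 = 19/3 - 103428900 = -310286681/3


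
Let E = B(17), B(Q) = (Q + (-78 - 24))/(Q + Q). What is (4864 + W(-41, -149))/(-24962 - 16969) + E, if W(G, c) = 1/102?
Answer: -5594267/2138481 ≈ -2.6160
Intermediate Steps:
W(G, c) = 1/102
B(Q) = (-102 + Q)/(2*Q) (B(Q) = (Q - 102)/((2*Q)) = (-102 + Q)*(1/(2*Q)) = (-102 + Q)/(2*Q))
E = -5/2 (E = (½)*(-102 + 17)/17 = (½)*(1/17)*(-85) = -5/2 ≈ -2.5000)
(4864 + W(-41, -149))/(-24962 - 16969) + E = (4864 + 1/102)/(-24962 - 16969) - 5/2 = (496129/102)/(-41931) - 5/2 = (496129/102)*(-1/41931) - 5/2 = -496129/4276962 - 5/2 = -5594267/2138481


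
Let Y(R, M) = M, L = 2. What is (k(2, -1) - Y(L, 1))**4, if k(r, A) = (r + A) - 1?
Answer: 1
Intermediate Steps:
k(r, A) = -1 + A + r (k(r, A) = (A + r) - 1 = -1 + A + r)
(k(2, -1) - Y(L, 1))**4 = ((-1 - 1 + 2) - 1*1)**4 = (0 - 1)**4 = (-1)**4 = 1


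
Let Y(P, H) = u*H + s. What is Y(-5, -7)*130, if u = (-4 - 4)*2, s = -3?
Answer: 14170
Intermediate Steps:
u = -16 (u = -8*2 = -16)
Y(P, H) = -3 - 16*H (Y(P, H) = -16*H - 3 = -3 - 16*H)
Y(-5, -7)*130 = (-3 - 16*(-7))*130 = (-3 + 112)*130 = 109*130 = 14170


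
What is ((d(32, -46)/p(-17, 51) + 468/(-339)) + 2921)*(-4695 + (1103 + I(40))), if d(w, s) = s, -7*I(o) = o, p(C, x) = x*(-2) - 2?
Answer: -108028549768/10283 ≈ -1.0506e+7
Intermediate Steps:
p(C, x) = -2 - 2*x (p(C, x) = -2*x - 2 = -2 - 2*x)
I(o) = -o/7
((d(32, -46)/p(-17, 51) + 468/(-339)) + 2921)*(-4695 + (1103 + I(40))) = ((-46/(-2 - 2*51) + 468/(-339)) + 2921)*(-4695 + (1103 - ⅐*40)) = ((-46/(-2 - 102) + 468*(-1/339)) + 2921)*(-4695 + (1103 - 40/7)) = ((-46/(-104) - 156/113) + 2921)*(-4695 + 7681/7) = ((-46*(-1/104) - 156/113) + 2921)*(-25184/7) = ((23/52 - 156/113) + 2921)*(-25184/7) = (-5513/5876 + 2921)*(-25184/7) = (17158283/5876)*(-25184/7) = -108028549768/10283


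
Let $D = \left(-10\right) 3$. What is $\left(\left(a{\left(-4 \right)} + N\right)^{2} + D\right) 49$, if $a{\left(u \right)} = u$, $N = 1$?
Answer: $-1029$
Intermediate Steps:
$D = -30$
$\left(\left(a{\left(-4 \right)} + N\right)^{2} + D\right) 49 = \left(\left(-4 + 1\right)^{2} - 30\right) 49 = \left(\left(-3\right)^{2} - 30\right) 49 = \left(9 - 30\right) 49 = \left(-21\right) 49 = -1029$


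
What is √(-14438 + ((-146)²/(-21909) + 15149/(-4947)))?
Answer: I*√18850150457515064049/36127941 ≈ 120.18*I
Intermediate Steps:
√(-14438 + ((-146)²/(-21909) + 15149/(-4947))) = √(-14438 + (21316*(-1/21909) + 15149*(-1/4947))) = √(-14438 + (-21316/21909 - 15149/4947)) = √(-14438 - 145783231/36127941) = √(-521760995389/36127941) = I*√18850150457515064049/36127941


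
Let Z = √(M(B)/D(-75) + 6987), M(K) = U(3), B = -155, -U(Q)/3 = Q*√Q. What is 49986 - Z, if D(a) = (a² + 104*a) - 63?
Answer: 49986 - √(3888377292 + 2238*√3)/746 ≈ 49902.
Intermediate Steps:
U(Q) = -3*Q^(3/2) (U(Q) = -3*Q*√Q = -3*Q^(3/2))
D(a) = -63 + a² + 104*a
M(K) = -9*√3
Z = √(6987 + 3*√3/746) (Z = √((-9*√3)/(-63 + (-75)² + 104*(-75)) + 6987) = √((-9*√3)/(-63 + 5625 - 7800) + 6987) = √(-9*√3/(-2238) + 6987) = √(-9*√3*(-1/2238) + 6987) = √(3*√3/746 + 6987) = √(6987 + 3*√3/746) ≈ 83.588)
49986 - Z = 49986 - √(3888377292 + 2238*√3)/746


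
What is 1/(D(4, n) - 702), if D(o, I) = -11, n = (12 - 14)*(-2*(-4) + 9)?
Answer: -1/713 ≈ -0.0014025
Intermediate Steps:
n = -34 (n = -2*(8 + 9) = -2*17 = -34)
1/(D(4, n) - 702) = 1/(-11 - 702) = 1/(-713) = -1/713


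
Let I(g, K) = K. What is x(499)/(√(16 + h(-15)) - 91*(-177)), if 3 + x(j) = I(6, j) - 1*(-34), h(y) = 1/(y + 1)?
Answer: 119513940/3632096063 - 530*√3122/3632096063 ≈ 0.032897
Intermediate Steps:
h(y) = 1/(1 + y)
x(j) = 31 + j (x(j) = -3 + (j - 1*(-34)) = -3 + (j + 34) = -3 + (34 + j) = 31 + j)
x(499)/(√(16 + h(-15)) - 91*(-177)) = (31 + 499)/(√(16 + 1/(1 - 15)) - 91*(-177)) = 530/(√(16 + 1/(-14)) + 16107) = 530/(√(16 - 1/14) + 16107) = 530/(√(223/14) + 16107) = 530/(√3122/14 + 16107) = 530/(16107 + √3122/14)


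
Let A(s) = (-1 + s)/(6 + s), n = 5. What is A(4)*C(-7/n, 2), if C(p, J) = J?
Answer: 3/5 ≈ 0.60000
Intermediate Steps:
A(s) = (-1 + s)/(6 + s)
A(4)*C(-7/n, 2) = ((-1 + 4)/(6 + 4))*2 = (3/10)*2 = 3/5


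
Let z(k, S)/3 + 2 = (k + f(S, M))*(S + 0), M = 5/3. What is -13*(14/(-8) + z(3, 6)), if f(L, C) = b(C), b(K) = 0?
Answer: -2405/4 ≈ -601.25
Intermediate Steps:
M = 5/3 (M = 5*(⅓) = 5/3 ≈ 1.6667)
f(L, C) = 0
z(k, S) = -6 + 3*S*k (z(k, S) = -6 + 3*((k + 0)*(S + 0)) = -6 + 3*(k*S) = -6 + 3*(S*k) = -6 + 3*S*k)
-13*(14/(-8) + z(3, 6)) = -13*(14/(-8) + (-6 + 3*6*3)) = -13*(14*(-⅛) + (-6 + 54)) = -13*(-7/4 + 48) = -13*185/4 = -2405/4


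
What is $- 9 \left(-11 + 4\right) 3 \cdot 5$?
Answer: $945$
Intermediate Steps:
$- 9 \left(-11 + 4\right) 3 \cdot 5 = \left(-9\right) \left(-7\right) 15 = 63 \cdot 15 = 945$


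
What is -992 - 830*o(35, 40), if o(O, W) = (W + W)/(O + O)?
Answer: -13584/7 ≈ -1940.6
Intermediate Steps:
o(O, W) = W/O (o(O, W) = (2*W)/((2*O)) = (2*W)*(1/(2*O)) = W/O)
-992 - 830*o(35, 40) = -992 - 33200/35 = -992 - 830*8/7 = -992 - 6640/7 = -13584/7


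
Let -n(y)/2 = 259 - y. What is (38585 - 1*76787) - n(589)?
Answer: -38862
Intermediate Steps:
n(y) = -518 + 2*y (n(y) = -2*(259 - y) = -518 + 2*y)
(38585 - 1*76787) - n(589) = (38585 - 1*76787) - (-518 + 2*589) = (38585 - 76787) - (-518 + 1178) = -38202 - 1*660 = -38202 - 660 = -38862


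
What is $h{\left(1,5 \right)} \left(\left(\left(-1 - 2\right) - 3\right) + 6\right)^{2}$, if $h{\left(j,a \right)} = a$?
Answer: $0$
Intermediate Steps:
$h{\left(1,5 \right)} \left(\left(\left(-1 - 2\right) - 3\right) + 6\right)^{2} = 5 \left(\left(\left(-1 - 2\right) - 3\right) + 6\right)^{2} = 5 \left(\left(-3 - 3\right) + 6\right)^{2} = 5 \left(-6 + 6\right)^{2} = 5 \cdot 0^{2} = 5 \cdot 0 = 0$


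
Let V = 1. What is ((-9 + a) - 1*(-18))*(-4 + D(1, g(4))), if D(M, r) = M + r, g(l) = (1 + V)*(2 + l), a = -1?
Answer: 72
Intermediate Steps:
g(l) = 4 + 2*l (g(l) = (1 + 1)*(2 + l) = 2*(2 + l) = 4 + 2*l)
((-9 + a) - 1*(-18))*(-4 + D(1, g(4))) = ((-9 - 1) - 1*(-18))*(-4 + (1 + (4 + 2*4))) = (-10 + 18)*(-4 + (1 + (4 + 8))) = 8*(-4 + (1 + 12)) = 8*(-4 + 13) = 8*9 = 72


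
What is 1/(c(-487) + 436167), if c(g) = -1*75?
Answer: 1/436092 ≈ 2.2931e-6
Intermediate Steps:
c(g) = -75
1/(c(-487) + 436167) = 1/(-75 + 436167) = 1/436092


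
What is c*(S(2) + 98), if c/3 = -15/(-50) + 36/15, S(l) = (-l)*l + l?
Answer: 3888/5 ≈ 777.60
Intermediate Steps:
S(l) = l - l**2 (S(l) = -l**2 + l = l - l**2)
c = 81/10 (c = 3*(-15/(-50) + 36/15) = 3*(-15*(-1/50) + 36*(1/15)) = 3*(3/10 + 12/5) = 3*(27/10) = 81/10 ≈ 8.1000)
c*(S(2) + 98) = 81*(2*(1 - 1*2) + 98)/10 = 81*(2*(1 - 2) + 98)/10 = 81*(2*(-1) + 98)/10 = 81*(-2 + 98)/10 = (81/10)*96 = 3888/5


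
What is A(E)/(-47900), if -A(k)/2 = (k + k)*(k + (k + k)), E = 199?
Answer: 118803/11975 ≈ 9.9209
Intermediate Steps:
A(k) = -12*k² (A(k) = -2*(k + k)*(k + (k + k)) = -2*2*k*(k + 2*k) = -2*2*k*3*k = -12*k²)
A(E)/(-47900) = -12*199²/(-47900) = -12*39601*(-1/47900) = -475212*(-1/47900) = 118803/11975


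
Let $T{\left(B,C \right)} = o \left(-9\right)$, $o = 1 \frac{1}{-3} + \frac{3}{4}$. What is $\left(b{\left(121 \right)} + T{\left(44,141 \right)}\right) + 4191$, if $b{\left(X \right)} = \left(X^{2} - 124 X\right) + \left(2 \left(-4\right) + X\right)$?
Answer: $\frac{15749}{4} \approx 3937.3$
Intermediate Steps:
$o = \frac{5}{12}$ ($o = 1 \left(- \frac{1}{3}\right) + 3 \cdot \frac{1}{4} = - \frac{1}{3} + \frac{3}{4} = \frac{5}{12} \approx 0.41667$)
$b{\left(X \right)} = -8 + X^{2} - 123 X$ ($b{\left(X \right)} = \left(X^{2} - 124 X\right) + \left(-8 + X\right) = -8 + X^{2} - 123 X$)
$T{\left(B,C \right)} = - \frac{15}{4}$ ($T{\left(B,C \right)} = \frac{5}{12} \left(-9\right) = - \frac{15}{4}$)
$\left(b{\left(121 \right)} + T{\left(44,141 \right)}\right) + 4191 = \left(\left(-8 + 121^{2} - 14883\right) - \frac{15}{4}\right) + 4191 = \left(\left(-8 + 14641 - 14883\right) - \frac{15}{4}\right) + 4191 = \left(-250 - \frac{15}{4}\right) + 4191 = - \frac{1015}{4} + 4191 = \frac{15749}{4}$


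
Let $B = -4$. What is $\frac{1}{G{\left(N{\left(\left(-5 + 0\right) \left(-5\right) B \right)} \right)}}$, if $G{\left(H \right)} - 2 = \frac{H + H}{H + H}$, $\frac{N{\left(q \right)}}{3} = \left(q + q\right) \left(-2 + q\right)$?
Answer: $\frac{1}{3} \approx 0.33333$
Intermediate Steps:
$N{\left(q \right)} = 6 q \left(-2 + q\right)$ ($N{\left(q \right)} = 3 \left(q + q\right) \left(-2 + q\right) = 3 \cdot 2 q \left(-2 + q\right) = 6 q \left(-2 + q\right)$)
$G{\left(H \right)} = 3$ ($G{\left(H \right)} = 2 + \frac{H + H}{H + H} = 2 + \frac{2 H}{2 H} = 2 + 2 H \frac{1}{2 H} = 2 + 1 = 3$)
$\frac{1}{G{\left(N{\left(\left(-5 + 0\right) \left(-5\right) B \right)} \right)}} = \frac{1}{3}$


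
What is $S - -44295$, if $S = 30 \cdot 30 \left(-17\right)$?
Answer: $28995$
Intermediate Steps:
$S = -15300$ ($S = 900 \left(-17\right) = -15300$)
$S - -44295 = -15300 - -44295 = -15300 + 44295 = 28995$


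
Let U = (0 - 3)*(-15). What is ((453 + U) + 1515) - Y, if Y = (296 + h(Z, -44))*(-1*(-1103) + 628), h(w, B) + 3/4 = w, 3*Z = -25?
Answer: -1978559/4 ≈ -4.9464e+5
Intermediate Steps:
Z = -25/3 (Z = (⅓)*(-25) = -25/3 ≈ -8.3333)
h(w, B) = -¾ + w
U = 45 (U = -3*(-15) = 45)
Y = 1986611/4 (Y = (296 + (-¾ - 25/3))*(-1*(-1103) + 628) = (296 - 109/12)*(1103 + 628) = (3443/12)*1731 = 1986611/4 ≈ 4.9665e+5)
((453 + U) + 1515) - Y = ((453 + 45) + 1515) - 1*1986611/4 = (498 + 1515) - 1986611/4 = 2013 - 1986611/4 = -1978559/4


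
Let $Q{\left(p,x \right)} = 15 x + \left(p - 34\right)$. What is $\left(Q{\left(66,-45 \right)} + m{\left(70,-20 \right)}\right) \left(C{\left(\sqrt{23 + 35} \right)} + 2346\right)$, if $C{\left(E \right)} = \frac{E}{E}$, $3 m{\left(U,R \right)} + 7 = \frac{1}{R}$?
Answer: $- \frac{30292729}{20} \approx -1.5146 \cdot 10^{6}$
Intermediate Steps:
$m{\left(U,R \right)} = - \frac{7}{3} + \frac{1}{3 R}$
$Q{\left(p,x \right)} = -34 + p + 15 x$ ($Q{\left(p,x \right)} = 15 x + \left(p - 34\right) = 15 x + \left(-34 + p\right) = -34 + p + 15 x$)
$C{\left(E \right)} = 1$
$\left(Q{\left(66,-45 \right)} + m{\left(70,-20 \right)}\right) \left(C{\left(\sqrt{23 + 35} \right)} + 2346\right) = \left(\left(-34 + 66 + 15 \left(-45\right)\right) + \frac{1 - -140}{3 \left(-20\right)}\right) \left(1 + 2346\right) = \left(\left(-34 + 66 - 675\right) + \frac{1}{3} \left(- \frac{1}{20}\right) \left(1 + 140\right)\right) 2347 = \left(-643 + \frac{1}{3} \left(- \frac{1}{20}\right) 141\right) 2347 = \left(-643 - \frac{47}{20}\right) 2347 = \left(- \frac{12907}{20}\right) 2347 = - \frac{30292729}{20}$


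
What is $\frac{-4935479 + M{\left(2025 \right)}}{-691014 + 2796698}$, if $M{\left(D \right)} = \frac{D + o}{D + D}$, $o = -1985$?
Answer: $- \frac{285552713}{121828860} \approx -2.3439$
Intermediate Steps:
$M{\left(D \right)} = \frac{-1985 + D}{2 D}$ ($M{\left(D \right)} = \frac{D - 1985}{D + D} = \frac{-1985 + D}{2 D}$)
$\frac{-4935479 + M{\left(2025 \right)}}{-691014 + 2796698} = \frac{-4935479 + \frac{-1985 + 2025}{2 \cdot 2025}}{-691014 + 2796698} = \frac{-4935479 + \frac{1}{2} \cdot \frac{1}{2025} \cdot 40}{2105684} = \left(-4935479 + \frac{4}{405}\right) \frac{1}{2105684} = \left(- \frac{1998868991}{405}\right) \frac{1}{2105684} = - \frac{285552713}{121828860}$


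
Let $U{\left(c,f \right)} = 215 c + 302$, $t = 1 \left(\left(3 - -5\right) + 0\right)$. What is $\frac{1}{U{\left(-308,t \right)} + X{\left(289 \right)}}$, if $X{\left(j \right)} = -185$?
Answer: $- \frac{1}{66103} \approx -1.5128 \cdot 10^{-5}$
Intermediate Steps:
$t = 8$ ($t = 1 \left(\left(3 + 5\right) + 0\right) = 1 \left(8 + 0\right) = 1 \cdot 8 = 8$)
$U{\left(c,f \right)} = 302 + 215 c$
$\frac{1}{U{\left(-308,t \right)} + X{\left(289 \right)}} = \frac{1}{\left(302 + 215 \left(-308\right)\right) - 185} = \frac{1}{\left(302 - 66220\right) - 185} = \frac{1}{-65918 - 185} = \frac{1}{-66103} = - \frac{1}{66103}$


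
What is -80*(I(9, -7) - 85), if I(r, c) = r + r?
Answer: 5360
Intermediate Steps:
I(r, c) = 2*r
-80*(I(9, -7) - 85) = -80*(2*9 - 85) = -80*(18 - 85) = -80*(-67) = 5360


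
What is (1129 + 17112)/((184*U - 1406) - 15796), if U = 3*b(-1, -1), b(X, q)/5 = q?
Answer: -18241/19962 ≈ -0.91379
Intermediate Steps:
b(X, q) = 5*q
U = -15 (U = 3*(5*(-1)) = 3*(-5) = -15)
(1129 + 17112)/((184*U - 1406) - 15796) = (1129 + 17112)/((184*(-15) - 1406) - 15796) = 18241/((-2760 - 1406) - 15796) = 18241/(-4166 - 15796) = 18241/(-19962) = 18241*(-1/19962) = -18241/19962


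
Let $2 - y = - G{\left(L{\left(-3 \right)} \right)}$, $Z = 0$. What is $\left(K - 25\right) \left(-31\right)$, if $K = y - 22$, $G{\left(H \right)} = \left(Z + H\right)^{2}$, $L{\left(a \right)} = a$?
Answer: $1116$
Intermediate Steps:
$G{\left(H \right)} = H^{2}$ ($G{\left(H \right)} = \left(0 + H\right)^{2} = H^{2}$)
$y = 11$ ($y = 2 - - \left(-3\right)^{2} = 2 - \left(-1\right) 9 = 2 - -9 = 2 + 9 = 11$)
$K = -11$ ($K = 11 - 22 = -11$)
$\left(K - 25\right) \left(-31\right) = \left(-11 - 25\right) \left(-31\right) = \left(-36\right) \left(-31\right) = 1116$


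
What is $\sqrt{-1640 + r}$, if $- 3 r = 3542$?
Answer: $\frac{i \sqrt{25386}}{3} \approx 53.11 i$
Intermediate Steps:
$r = - \frac{3542}{3}$ ($r = \left(- \frac{1}{3}\right) 3542 = - \frac{3542}{3} \approx -1180.7$)
$\sqrt{-1640 + r} = \sqrt{-1640 - \frac{3542}{3}} = \sqrt{- \frac{8462}{3}} = \frac{i \sqrt{25386}}{3}$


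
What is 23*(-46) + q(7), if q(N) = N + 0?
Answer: -1051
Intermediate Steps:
q(N) = N
23*(-46) + q(7) = 23*(-46) + 7 = -1058 + 7 = -1051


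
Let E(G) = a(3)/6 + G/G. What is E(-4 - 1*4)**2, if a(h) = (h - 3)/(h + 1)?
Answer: 1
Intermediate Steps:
a(h) = (-3 + h)/(1 + h)
E(G) = 1 (E(G) = ((-3 + 3)/(1 + 3))/6 + G/G = (0/4)*(1/6) + 1 = ((1/4)*0)*(1/6) + 1 = 0*(1/6) + 1 = 0 + 1 = 1)
E(-4 - 1*4)**2 = 1**2 = 1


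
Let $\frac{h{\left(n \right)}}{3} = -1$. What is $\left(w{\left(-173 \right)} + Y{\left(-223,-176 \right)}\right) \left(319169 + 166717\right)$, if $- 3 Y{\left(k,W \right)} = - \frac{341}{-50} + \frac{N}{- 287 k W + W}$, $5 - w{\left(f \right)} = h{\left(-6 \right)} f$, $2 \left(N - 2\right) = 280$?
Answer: $- \frac{17660390658961373}{70402200} \approx -2.5085 \cdot 10^{8}$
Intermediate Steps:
$N = 142$ ($N = 2 + \frac{1}{2} \cdot 280 = 2 + 140 = 142$)
$h{\left(n \right)} = -3$ ($h{\left(n \right)} = 3 \left(-1\right) = -3$)
$w{\left(f \right)} = 5 + 3 f$ ($w{\left(f \right)} = 5 - - 3 f = 5 + 3 f$)
$Y{\left(k,W \right)} = - \frac{341}{150} - \frac{142}{3 \left(W - 287 W k\right)}$ ($Y{\left(k,W \right)} = - \frac{- \frac{341}{-50} + \frac{142}{- 287 k W + W}}{3} = - \frac{\left(-341\right) \left(- \frac{1}{50}\right) + \frac{142}{- 287 W k + W}}{3} = - \frac{\frac{341}{50} + \frac{142}{W - 287 W k}}{3} = - \frac{341}{150} - \frac{142}{3 \left(W - 287 W k\right)}$)
$\left(w{\left(-173 \right)} + Y{\left(-223,-176 \right)}\right) \left(319169 + 166717\right) = \left(\left(5 + 3 \left(-173\right)\right) + \frac{7100 + 341 \left(-176\right) - \left(-17224592\right) \left(-223\right)}{150 \left(-176\right) \left(-1 + 287 \left(-223\right)\right)}\right) \left(319169 + 166717\right) = \left(\left(5 - 519\right) + \frac{1}{150} \left(- \frac{1}{176}\right) \frac{1}{-1 - 64001} \left(7100 - 60016 - 3841084016\right)\right) 485886 = \left(-514 + \frac{1}{150} \left(- \frac{1}{176}\right) \frac{1}{-64002} \left(-3841136932\right)\right) 485886 = \left(-514 + \frac{1}{150} \left(- \frac{1}{176}\right) \left(- \frac{1}{64002}\right) \left(-3841136932\right)\right) 485886 = \left(-514 - \frac{960284233}{422413200}\right) 485886 = \left(- \frac{218080669033}{422413200}\right) 485886 = - \frac{17660390658961373}{70402200}$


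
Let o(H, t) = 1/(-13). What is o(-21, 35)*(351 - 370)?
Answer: 19/13 ≈ 1.4615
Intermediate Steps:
o(H, t) = -1/13
o(-21, 35)*(351 - 370) = -(351 - 370)/13 = -1/13*(-19) = 19/13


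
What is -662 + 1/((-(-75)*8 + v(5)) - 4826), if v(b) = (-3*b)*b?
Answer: -2847263/4301 ≈ -662.00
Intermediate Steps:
v(b) = -3*b**2
-662 + 1/((-(-75)*8 + v(5)) - 4826) = -662 + 1/((-(-75)*8 - 3*5**2) - 4826) = -662 + 1/((-25*(-24) - 3*25) - 4826) = -662 + 1/((600 - 75) - 4826) = -662 + 1/(525 - 4826) = -662 + 1/(-4301) = -662 - 1/4301 = -2847263/4301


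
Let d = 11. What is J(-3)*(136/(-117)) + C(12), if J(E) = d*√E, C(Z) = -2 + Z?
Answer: 10 - 1496*I*√3/117 ≈ 10.0 - 22.147*I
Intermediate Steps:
J(E) = 11*√E
J(-3)*(136/(-117)) + C(12) = (11*√(-3))*(136/(-117)) + (-2 + 12) = (11*(I*√3))*(136*(-1/117)) + 10 = (11*I*√3)*(-136/117) + 10 = -1496*I*√3/117 + 10 = 10 - 1496*I*√3/117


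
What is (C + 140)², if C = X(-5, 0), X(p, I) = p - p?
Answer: 19600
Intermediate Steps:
X(p, I) = 0
C = 0
(C + 140)² = (0 + 140)² = 140² = 19600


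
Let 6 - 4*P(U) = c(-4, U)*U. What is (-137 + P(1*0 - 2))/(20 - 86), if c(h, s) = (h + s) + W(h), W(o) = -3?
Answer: 70/33 ≈ 2.1212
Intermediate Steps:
c(h, s) = -3 + h + s (c(h, s) = (h + s) - 3 = -3 + h + s)
P(U) = 3/2 - U*(-7 + U)/4 (P(U) = 3/2 - (-3 - 4 + U)*U/4 = 3/2 - (-7 + U)*U/4 = 3/2 - U*(-7 + U)/4)
(-137 + P(1*0 - 2))/(20 - 86) = (-137 + (3/2 - (1*0 - 2)*(-7 + (1*0 - 2))/4))/(20 - 86) = (-137 + (3/2 - (0 - 2)*(-7 + (0 - 2))/4))/(-66) = (-137 + (3/2 - ¼*(-2)*(-7 - 2)))*(-1/66) = (-137 + (3/2 - ¼*(-2)*(-9)))*(-1/66) = (-137 + (3/2 - 9/2))*(-1/66) = (-137 - 3)*(-1/66) = -140*(-1/66) = 70/33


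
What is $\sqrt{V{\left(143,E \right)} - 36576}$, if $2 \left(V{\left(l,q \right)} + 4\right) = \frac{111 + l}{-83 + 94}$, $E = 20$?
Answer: $\frac{i \sqrt{4424783}}{11} \approx 191.23 i$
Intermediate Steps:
$V{\left(l,q \right)} = \frac{23}{22} + \frac{l}{22}$ ($V{\left(l,q \right)} = -4 + \frac{\left(111 + l\right) \frac{1}{-83 + 94}}{2} = -4 + \frac{\left(111 + l\right) \frac{1}{11}}{2} = -4 + \frac{\frac{111}{11} + \frac{l}{11}}{2} = -4 + \left(\frac{111}{22} + \frac{l}{22}\right) = \frac{23}{22} + \frac{l}{22}$)
$\sqrt{V{\left(143,E \right)} - 36576} = \sqrt{\left(\frac{23}{22} + \frac{1}{22} \cdot 143\right) - 36576} = \sqrt{\left(\frac{23}{22} + \frac{13}{2}\right) - 36576} = \sqrt{\frac{83}{11} - 36576} = \sqrt{- \frac{402253}{11}} = \frac{i \sqrt{4424783}}{11}$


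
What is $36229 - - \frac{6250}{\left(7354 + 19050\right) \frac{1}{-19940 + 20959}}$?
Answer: $\frac{481479633}{13202} \approx 36470.0$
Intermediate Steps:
$36229 - - \frac{6250}{\left(7354 + 19050\right) \frac{1}{-19940 + 20959}} = 36229 - - \frac{6250}{26404 \cdot \frac{1}{1019}} = 36229 - - \frac{6250}{\frac{26404}{1019}} = 36229 - \left(-6250\right) \frac{1019}{26404} = 36229 - - \frac{3184375}{13202} = 36229 + \frac{3184375}{13202} = \frac{481479633}{13202}$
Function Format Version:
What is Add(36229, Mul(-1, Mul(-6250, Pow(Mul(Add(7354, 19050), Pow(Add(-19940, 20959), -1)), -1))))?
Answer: Rational(481479633, 13202) ≈ 36470.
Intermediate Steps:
Add(36229, Mul(-1, Mul(-6250, Pow(Mul(Add(7354, 19050), Pow(Add(-19940, 20959), -1)), -1)))) = Add(36229, Mul(-1, Mul(-6250, Pow(Mul(26404, Pow(1019, -1)), -1)))) = Add(36229, Mul(-1, Mul(-6250, Pow(Mul(26404, Rational(1, 1019)), -1)))) = Add(36229, Mul(-1, Mul(-6250, Pow(Rational(26404, 1019), -1)))) = Add(36229, Mul(-1, Mul(-6250, Rational(1019, 26404)))) = Add(36229, Mul(-1, Rational(-3184375, 13202))) = Add(36229, Rational(3184375, 13202)) = Rational(481479633, 13202)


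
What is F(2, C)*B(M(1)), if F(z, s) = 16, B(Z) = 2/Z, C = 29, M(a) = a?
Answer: 32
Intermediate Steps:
F(2, C)*B(M(1)) = 16*(2/1) = 16*(2*1) = 16*2 = 32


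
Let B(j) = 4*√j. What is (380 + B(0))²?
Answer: 144400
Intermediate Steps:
(380 + B(0))² = (380 + 4*√0)² = (380 + 4*0)² = (380 + 0)² = 380² = 144400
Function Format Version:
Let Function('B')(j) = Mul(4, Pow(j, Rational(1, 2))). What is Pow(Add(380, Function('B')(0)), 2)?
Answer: 144400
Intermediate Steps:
Pow(Add(380, Function('B')(0)), 2) = Pow(Add(380, Mul(4, Pow(0, Rational(1, 2)))), 2) = Pow(Add(380, Mul(4, 0)), 2) = Pow(Add(380, 0), 2) = Pow(380, 2) = 144400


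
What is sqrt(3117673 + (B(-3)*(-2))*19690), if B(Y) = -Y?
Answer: sqrt(2999533) ≈ 1731.9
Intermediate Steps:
sqrt(3117673 + (B(-3)*(-2))*19690) = sqrt(3117673 + (-1*(-3)*(-2))*19690) = sqrt(3117673 + (3*(-2))*19690) = sqrt(3117673 - 6*19690) = sqrt(3117673 - 118140) = sqrt(2999533)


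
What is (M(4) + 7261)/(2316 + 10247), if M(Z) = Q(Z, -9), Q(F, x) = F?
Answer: 7265/12563 ≈ 0.57829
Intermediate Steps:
M(Z) = Z
(M(4) + 7261)/(2316 + 10247) = (4 + 7261)/(2316 + 10247) = 7265/12563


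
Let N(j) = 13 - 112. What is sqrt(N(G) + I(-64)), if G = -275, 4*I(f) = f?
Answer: I*sqrt(115) ≈ 10.724*I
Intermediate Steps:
I(f) = f/4
N(j) = -99
sqrt(N(G) + I(-64)) = sqrt(-99 + (1/4)*(-64)) = sqrt(-99 - 16) = sqrt(-115) = I*sqrt(115)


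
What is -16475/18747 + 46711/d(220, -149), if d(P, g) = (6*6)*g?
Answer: -107118113/11173212 ≈ -9.5871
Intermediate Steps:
d(P, g) = 36*g
-16475/18747 + 46711/d(220, -149) = -16475/18747 + 46711/((36*(-149))) = -16475*1/18747 + 46711/(-5364) = -16475/18747 + 46711*(-1/5364) = -16475/18747 - 46711/5364 = -107118113/11173212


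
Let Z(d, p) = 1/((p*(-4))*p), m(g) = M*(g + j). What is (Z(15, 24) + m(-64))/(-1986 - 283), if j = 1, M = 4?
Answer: 580609/5227776 ≈ 0.11106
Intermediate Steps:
m(g) = 4 + 4*g (m(g) = 4*(g + 1) = 4*(1 + g) = 4 + 4*g)
Z(d, p) = -1/(4*p**2) (Z(d, p) = 1/((-4*p)*p) = 1/(-4*p**2) = -1/(4*p**2))
(Z(15, 24) + m(-64))/(-1986 - 283) = (-1/4/24**2 + (4 + 4*(-64)))/(-1986 - 283) = (-1/4*1/576 + (4 - 256))/(-2269) = (-1/2304 - 252)*(-1/2269) = -580609/2304*(-1/2269) = 580609/5227776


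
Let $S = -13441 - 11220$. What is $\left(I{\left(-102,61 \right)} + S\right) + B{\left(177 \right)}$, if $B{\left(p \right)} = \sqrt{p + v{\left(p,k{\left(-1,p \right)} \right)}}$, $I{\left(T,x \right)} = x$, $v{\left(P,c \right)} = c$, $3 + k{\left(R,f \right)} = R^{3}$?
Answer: $-24600 + \sqrt{173} \approx -24587.0$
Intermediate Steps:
$k{\left(R,f \right)} = -3 + R^{3}$
$B{\left(p \right)} = \sqrt{-4 + p}$ ($B{\left(p \right)} = \sqrt{p - \left(3 - \left(-1\right)^{3}\right)} = \sqrt{p - 4} = \sqrt{-4 + p}$)
$S = -24661$ ($S = -13441 - 11220 = -24661$)
$\left(I{\left(-102,61 \right)} + S\right) + B{\left(177 \right)} = \left(61 - 24661\right) + \sqrt{-4 + 177} = -24600 + \sqrt{173}$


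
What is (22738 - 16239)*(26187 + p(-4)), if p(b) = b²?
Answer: 170293297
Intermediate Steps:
(22738 - 16239)*(26187 + p(-4)) = (22738 - 16239)*(26187 + (-4)²) = 6499*(26187 + 16) = 6499*26203 = 170293297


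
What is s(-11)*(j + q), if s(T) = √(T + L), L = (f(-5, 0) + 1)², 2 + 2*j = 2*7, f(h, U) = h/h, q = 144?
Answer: 150*I*√7 ≈ 396.86*I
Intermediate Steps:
f(h, U) = 1
j = 6 (j = -1 + (2*7)/2 = -1 + (½)*14 = -1 + 7 = 6)
L = 4 (L = (1 + 1)² = 2² = 4)
s(T) = √(4 + T) (s(T) = √(T + 4) = √(4 + T))
s(-11)*(j + q) = √(4 - 11)*(6 + 144) = √(-7)*150 = (I*√7)*150 = 150*I*√7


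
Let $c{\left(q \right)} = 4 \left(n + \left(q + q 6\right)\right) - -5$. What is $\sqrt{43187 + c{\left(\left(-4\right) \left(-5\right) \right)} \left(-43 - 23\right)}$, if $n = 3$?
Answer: $\sqrt{5105} \approx 71.449$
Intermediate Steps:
$c{\left(q \right)} = 17 + 28 q$ ($c{\left(q \right)} = 4 \left(3 + \left(q + q 6\right)\right) - -5 = 4 \left(3 + \left(q + 6 q\right)\right) + 5 = 4 \left(3 + 7 q\right) + 5 = \left(12 + 28 q\right) + 5 = 17 + 28 q$)
$\sqrt{43187 + c{\left(\left(-4\right) \left(-5\right) \right)} \left(-43 - 23\right)} = \sqrt{43187 + \left(17 + 28 \left(\left(-4\right) \left(-5\right)\right)\right) \left(-43 - 23\right)} = \sqrt{43187 + \left(17 + 28 \cdot 20\right) \left(-66\right)} = \sqrt{43187 + \left(17 + 560\right) \left(-66\right)} = \sqrt{43187 + 577 \left(-66\right)} = \sqrt{43187 - 38082} = \sqrt{5105}$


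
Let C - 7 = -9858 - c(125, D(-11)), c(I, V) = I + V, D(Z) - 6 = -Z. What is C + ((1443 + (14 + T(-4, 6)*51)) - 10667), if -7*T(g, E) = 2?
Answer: -134523/7 ≈ -19218.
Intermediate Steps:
T(g, E) = -2/7 (T(g, E) = -⅐*2 = -2/7)
D(Z) = 6 - Z
C = -9993 (C = 7 + (-9858 - (125 + (6 - 1*(-11)))) = 7 + (-9858 - (125 + (6 + 11))) = 7 + (-9858 - (125 + 17)) = 7 + (-9858 - 1*142) = 7 + (-9858 - 142) = 7 - 10000 = -9993)
C + ((1443 + (14 + T(-4, 6)*51)) - 10667) = -9993 + ((1443 + (14 - 2/7*51)) - 10667) = -9993 + ((1443 + (14 - 102/7)) - 10667) = -9993 + ((1443 - 4/7) - 10667) = -9993 + (10097/7 - 10667) = -9993 - 64572/7 = -134523/7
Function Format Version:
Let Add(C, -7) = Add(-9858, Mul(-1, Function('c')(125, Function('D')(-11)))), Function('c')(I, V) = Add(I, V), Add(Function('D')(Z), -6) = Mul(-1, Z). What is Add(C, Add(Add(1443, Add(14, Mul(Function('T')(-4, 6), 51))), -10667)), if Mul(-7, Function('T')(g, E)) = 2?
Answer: Rational(-134523, 7) ≈ -19218.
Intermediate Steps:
Function('T')(g, E) = Rational(-2, 7) (Function('T')(g, E) = Mul(Rational(-1, 7), 2) = Rational(-2, 7))
Function('D')(Z) = Add(6, Mul(-1, Z))
C = -9993 (C = Add(7, Add(-9858, Mul(-1, Add(125, Add(6, Mul(-1, -11)))))) = Add(7, Add(-9858, Mul(-1, Add(125, Add(6, 11))))) = Add(7, Add(-9858, Mul(-1, Add(125, 17)))) = Add(7, Add(-9858, Mul(-1, 142))) = Add(7, Add(-9858, -142)) = Add(7, -10000) = -9993)
Add(C, Add(Add(1443, Add(14, Mul(Function('T')(-4, 6), 51))), -10667)) = Add(-9993, Add(Add(1443, Add(14, Mul(Rational(-2, 7), 51))), -10667)) = Add(-9993, Add(Add(1443, Add(14, Rational(-102, 7))), -10667)) = Add(-9993, Add(Add(1443, Rational(-4, 7)), -10667)) = Add(-9993, Add(Rational(10097, 7), -10667)) = Add(-9993, Rational(-64572, 7)) = Rational(-134523, 7)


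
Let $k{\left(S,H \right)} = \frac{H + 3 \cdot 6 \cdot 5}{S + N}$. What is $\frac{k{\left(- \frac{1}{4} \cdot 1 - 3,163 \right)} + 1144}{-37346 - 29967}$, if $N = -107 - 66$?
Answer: $- \frac{805508}{47455665} \approx -0.016974$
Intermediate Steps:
$N = -173$ ($N = -107 - 66 = -173$)
$k{\left(S,H \right)} = \frac{90 + H}{-173 + S}$ ($k{\left(S,H \right)} = \frac{H + 3 \cdot 6 \cdot 5}{S - 173} = \frac{H + 18 \cdot 5}{-173 + S} = \frac{H + 90}{-173 + S} = \frac{90 + H}{-173 + S}$)
$\frac{k{\left(- \frac{1}{4} \cdot 1 - 3,163 \right)} + 1144}{-37346 - 29967} = \frac{\frac{90 + 163}{-173 - \left(3 - - \frac{1}{4} \cdot 1\right)} + 1144}{-37346 - 29967} = \frac{\frac{1}{-173 - \left(3 - \left(-1\right) \frac{1}{4} \cdot 1\right)} 253 + 1144}{-67313} = \left(\frac{1}{-173 - \frac{13}{4}} \cdot 253 + 1144\right) \left(- \frac{1}{67313}\right) = \left(\frac{1}{- \frac{705}{4}} \cdot 253 + 1144\right) \left(- \frac{1}{67313}\right) = \left(\left(- \frac{4}{705}\right) 253 + 1144\right) \left(- \frac{1}{67313}\right) = \left(- \frac{1012}{705} + 1144\right) \left(- \frac{1}{67313}\right) = \frac{805508}{705} \left(- \frac{1}{67313}\right) = - \frac{805508}{47455665}$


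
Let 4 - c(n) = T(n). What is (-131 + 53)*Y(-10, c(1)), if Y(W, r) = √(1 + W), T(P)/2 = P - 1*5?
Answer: -234*I ≈ -234.0*I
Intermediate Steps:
T(P) = -10 + 2*P (T(P) = 2*(P - 1*5) = 2*(P - 5) = 2*(-5 + P) = -10 + 2*P)
c(n) = 14 - 2*n (c(n) = 4 - (-10 + 2*n) = 4 + (10 - 2*n) = 14 - 2*n)
(-131 + 53)*Y(-10, c(1)) = (-131 + 53)*√(1 - 10) = -234*I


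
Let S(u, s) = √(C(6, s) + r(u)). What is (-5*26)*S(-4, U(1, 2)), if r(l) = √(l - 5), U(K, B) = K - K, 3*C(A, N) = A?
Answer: -130*√(2 + 3*I) ≈ -217.64 - 116.48*I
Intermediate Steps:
C(A, N) = A/3
U(K, B) = 0
r(l) = √(-5 + l)
S(u, s) = √(2 + √(-5 + u)) (S(u, s) = √((⅓)*6 + √(-5 + u)) = √(2 + √(-5 + u)))
(-5*26)*S(-4, U(1, 2)) = (-5*26)*√(2 + √(-5 - 4)) = -130*√(2 + √(-9)) = -130*√(2 + 3*I)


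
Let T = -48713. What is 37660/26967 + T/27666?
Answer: -90580637/248689674 ≈ -0.36423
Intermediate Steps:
37660/26967 + T/27666 = 37660/26967 - 48713/27666 = -90580637/248689674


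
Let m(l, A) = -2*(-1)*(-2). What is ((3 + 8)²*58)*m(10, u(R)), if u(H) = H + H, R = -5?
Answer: -28072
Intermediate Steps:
u(H) = 2*H
m(l, A) = -4 (m(l, A) = 2*(-2) = -4)
((3 + 8)²*58)*m(10, u(R)) = ((3 + 8)²*58)*(-4) = (11²*58)*(-4) = (121*58)*(-4) = 7018*(-4) = -28072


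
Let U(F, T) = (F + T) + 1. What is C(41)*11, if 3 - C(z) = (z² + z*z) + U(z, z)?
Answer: -37862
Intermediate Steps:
U(F, T) = 1 + F + T
C(z) = 2 - 2*z - 2*z² (C(z) = 3 - ((z² + z*z) + (1 + z + z)) = 3 - ((z² + z²) + (1 + 2*z)) = 3 - (2*z² + (1 + 2*z)) = 3 - (1 + 2*z + 2*z²) = 3 + (-1 - 2*z - 2*z²) = 2 - 2*z - 2*z²)
C(41)*11 = (2 - 2*41 - 2*41²)*11 = (2 - 82 - 2*1681)*11 = (2 - 82 - 3362)*11 = -3442*11 = -37862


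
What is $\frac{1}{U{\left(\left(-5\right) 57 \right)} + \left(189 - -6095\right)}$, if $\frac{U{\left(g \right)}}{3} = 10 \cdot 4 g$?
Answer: $- \frac{1}{27916} \approx -3.5822 \cdot 10^{-5}$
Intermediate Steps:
$U{\left(g \right)} = 120 g$ ($U{\left(g \right)} = 3 \cdot 10 \cdot 4 g = 3 \cdot 40 g = 120 g$)
$\frac{1}{U{\left(\left(-5\right) 57 \right)} + \left(189 - -6095\right)} = \frac{1}{120 \left(\left(-5\right) 57\right) + \left(189 - -6095\right)} = \frac{1}{120 \left(-285\right) + \left(189 + 6095\right)} = \frac{1}{-34200 + 6284} = \frac{1}{-27916} = - \frac{1}{27916}$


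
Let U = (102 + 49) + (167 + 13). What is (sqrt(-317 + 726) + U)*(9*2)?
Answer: 5958 + 18*sqrt(409) ≈ 6322.0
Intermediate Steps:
U = 331 (U = 151 + 180 = 331)
(sqrt(-317 + 726) + U)*(9*2) = (sqrt(-317 + 726) + 331)*(9*2) = (sqrt(409) + 331)*18 = (331 + sqrt(409))*18 = 5958 + 18*sqrt(409)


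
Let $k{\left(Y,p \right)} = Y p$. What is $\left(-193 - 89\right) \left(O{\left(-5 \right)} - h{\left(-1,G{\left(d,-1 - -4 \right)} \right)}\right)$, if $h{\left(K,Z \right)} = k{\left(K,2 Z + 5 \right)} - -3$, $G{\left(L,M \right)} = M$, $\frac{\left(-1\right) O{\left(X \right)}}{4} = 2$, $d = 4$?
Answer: $0$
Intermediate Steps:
$O{\left(X \right)} = -8$ ($O{\left(X \right)} = \left(-4\right) 2 = -8$)
$h{\left(K,Z \right)} = 3 + K \left(5 + 2 Z\right)$ ($h{\left(K,Z \right)} = K \left(2 Z + 5\right) - -3 = K \left(5 + 2 Z\right) + 3 = 3 + K \left(5 + 2 Z\right)$)
$\left(-193 - 89\right) \left(O{\left(-5 \right)} - h{\left(-1,G{\left(d,-1 - -4 \right)} \right)}\right) = \left(-193 - 89\right) \left(-8 - \left(3 - \left(5 + 2 \left(-1 - -4\right)\right)\right)\right) = - 282 \left(-8 - \left(3 - \left(5 + 2 \left(-1 + 4\right)\right)\right)\right) = - 282 \left(-8 - \left(3 - \left(5 + 2 \cdot 3\right)\right)\right) = - 282 \left(-8 - \left(3 - \left(5 + 6\right)\right)\right) = - 282 \left(-8 - \left(3 - 11\right)\right) = - 282 \left(-8 - -8\right) = - 282 \left(-8 + 8\right) = \left(-282\right) 0 = 0$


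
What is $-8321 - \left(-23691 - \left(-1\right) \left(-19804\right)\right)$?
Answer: $35174$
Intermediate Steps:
$-8321 - \left(-23691 - \left(-1\right) \left(-19804\right)\right) = -8321 - \left(-23691 - 19804\right) = -8321 - -43495 = -8321 + 43495 = 35174$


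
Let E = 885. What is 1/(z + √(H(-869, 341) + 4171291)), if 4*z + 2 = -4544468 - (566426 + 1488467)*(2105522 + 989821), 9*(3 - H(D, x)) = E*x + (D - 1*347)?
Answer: -228981715479684/364115458500131632641759017 - 48*√37241077/364115458500131632641759017 ≈ -6.2887e-13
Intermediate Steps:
H(D, x) = 374/9 - 295*x/3 - D/9 (H(D, x) = 3 - (885*x + (D - 1*347))/9 = 3 - (885*x + (D - 347))/9 = 3 - (885*x + (-347 + D))/9 = 3 - (-347 + D + 885*x)/9 = 3 + (347/9 - 295*x/3 - D/9) = 374/9 - 295*x/3 - D/9)
z = -6360603207769/4 (z = -½ + (-4544468 - (566426 + 1488467)*(2105522 + 989821))/4 = -½ + (-4544468 - 2054893*3095343)/4 = -½ + (-4544468 - 1*6360598663299)/4 = -½ + (-4544468 - 6360598663299)/4 = -½ + (¼)*(-6360603207767) = -½ - 6360603207767/4 = -6360603207769/4 ≈ -1.5902e+12)
1/(z + √(H(-869, 341) + 4171291)) = 1/(-6360603207769/4 + √((374/9 - 295/3*341 - ⅑*(-869)) + 4171291)) = 1/(-6360603207769/4 + √((374/9 - 100595/3 + 869/9) + 4171291)) = 1/(-6360603207769/4 + √(-300542/9 + 4171291)) = 1/(-6360603207769/4 + √(37241077/9)) = 1/(-6360603207769/4 + √37241077/3)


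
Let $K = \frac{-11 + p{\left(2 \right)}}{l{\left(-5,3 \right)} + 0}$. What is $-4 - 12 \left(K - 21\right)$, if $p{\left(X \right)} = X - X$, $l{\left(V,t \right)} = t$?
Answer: $292$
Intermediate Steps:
$p{\left(X \right)} = 0$
$K = - \frac{11}{3}$ ($K = \frac{-11 + 0}{3 + 0} = - \frac{11}{3} \approx -3.6667$)
$-4 - 12 \left(K - 21\right) = -4 - 12 \left(- \frac{11}{3} - 21\right) = -4 - -296 = -4 + 296 = 292$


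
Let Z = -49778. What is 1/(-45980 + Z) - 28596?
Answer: -2738295769/95758 ≈ -28596.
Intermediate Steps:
1/(-45980 + Z) - 28596 = 1/(-45980 - 49778) - 28596 = 1/(-95758) - 28596 = -1/95758 - 28596 = -2738295769/95758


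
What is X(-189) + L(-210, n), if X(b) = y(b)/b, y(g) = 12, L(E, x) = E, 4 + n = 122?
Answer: -13234/63 ≈ -210.06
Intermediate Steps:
n = 118 (n = -4 + 122 = 118)
X(b) = 12/b
X(-189) + L(-210, n) = 12/(-189) - 210 = 12*(-1/189) - 210 = -4/63 - 210 = -13234/63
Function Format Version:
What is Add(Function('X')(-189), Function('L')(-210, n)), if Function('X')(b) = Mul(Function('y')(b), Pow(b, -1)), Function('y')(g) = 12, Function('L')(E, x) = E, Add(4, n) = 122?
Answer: Rational(-13234, 63) ≈ -210.06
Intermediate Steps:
n = 118 (n = Add(-4, 122) = 118)
Function('X')(b) = Mul(12, Pow(b, -1))
Add(Function('X')(-189), Function('L')(-210, n)) = Add(Mul(12, Pow(-189, -1)), -210) = Add(Mul(12, Rational(-1, 189)), -210) = Add(Rational(-4, 63), -210) = Rational(-13234, 63)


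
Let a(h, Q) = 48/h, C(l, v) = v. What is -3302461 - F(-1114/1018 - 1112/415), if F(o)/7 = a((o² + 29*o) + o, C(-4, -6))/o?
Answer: -3875357152519115827342361/1173475204364123901 ≈ -3.3025e+6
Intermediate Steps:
F(o) = 336/(o*(o² + 30*o)) (F(o) = 7*((48/((o² + 29*o) + o))/o) = 7*((48/(o² + 30*o))/o) = 7*(48/(o*(o² + 30*o))) = 336/(o*(o² + 30*o)))
-3302461 - F(-1114/1018 - 1112/415) = -3302461 - 336/((-1114/1018 - 1112/415)²*(30 + (-1114/1018 - 1112/415))) = -3302461 - 336/((-1114*1/1018 - 1112*1/415)²*(30 + (-1114*1/1018 - 1112*1/415))) = -3302461 - 336/((-557/509 - 1112/415)²*(30 + (-557/509 - 1112/415))) = -3302461 - 336/((-797163/211235)²*(30 - 797163/211235)) = -3302461 - 336*44620225225/(635468848569*5539887/211235) = -3302461 - 336*44620225225*211235/(635468848569*5539887) = -3302461 - 1*1055639566845122000/1173475204364123901 = -3302461 - 1055639566845122000/1173475204364123901 = -3875357152519115827342361/1173475204364123901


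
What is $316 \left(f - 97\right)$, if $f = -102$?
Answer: $-62884$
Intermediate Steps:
$316 \left(f - 97\right) = 316 \left(-102 - 97\right) = 316 \left(-199\right) = -62884$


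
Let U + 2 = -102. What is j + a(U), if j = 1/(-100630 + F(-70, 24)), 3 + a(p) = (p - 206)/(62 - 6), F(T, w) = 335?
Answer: -23970533/2808260 ≈ -8.5357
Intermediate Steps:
U = -104 (U = -2 - 102 = -104)
a(p) = -187/28 + p/56 (a(p) = -3 + (p - 206)/(62 - 6) = -3 + (-206 + p)/56 = -3 + (-206 + p)*(1/56) = -3 + (-103/28 + p/56) = -187/28 + p/56)
j = -1/100295 (j = 1/(-100630 + 335) = 1/(-100295) = -1/100295 ≈ -9.9706e-6)
j + a(U) = -1/100295 + (-187/28 + (1/56)*(-104)) = -1/100295 + (-187/28 - 13/7) = -1/100295 - 239/28 = -23970533/2808260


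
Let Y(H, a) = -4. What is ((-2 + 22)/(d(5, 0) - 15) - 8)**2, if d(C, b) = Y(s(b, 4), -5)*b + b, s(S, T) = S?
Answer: 784/9 ≈ 87.111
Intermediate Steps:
d(C, b) = -3*b (d(C, b) = -4*b + b = -3*b)
((-2 + 22)/(d(5, 0) - 15) - 8)**2 = ((-2 + 22)/(-3*0 - 15) - 8)**2 = (20/(0 - 15) - 8)**2 = (20/(-15) - 8)**2 = (20*(-1/15) - 8)**2 = (-4/3 - 8)**2 = (-28/3)**2 = 784/9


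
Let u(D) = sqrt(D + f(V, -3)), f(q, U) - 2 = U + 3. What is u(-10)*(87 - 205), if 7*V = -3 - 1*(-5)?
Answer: -236*I*sqrt(2) ≈ -333.75*I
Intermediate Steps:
V = 2/7 (V = (-3 - 1*(-5))/7 = (-3 + 5)/7 = (1/7)*2 = 2/7 ≈ 0.28571)
f(q, U) = 5 + U (f(q, U) = 2 + (U + 3) = 2 + (3 + U) = 5 + U)
u(D) = sqrt(2 + D) (u(D) = sqrt(D + (5 - 3)) = sqrt(D + 2) = sqrt(2 + D))
u(-10)*(87 - 205) = sqrt(2 - 10)*(87 - 205) = sqrt(-8)*(-118) = (2*I*sqrt(2))*(-118) = -236*I*sqrt(2)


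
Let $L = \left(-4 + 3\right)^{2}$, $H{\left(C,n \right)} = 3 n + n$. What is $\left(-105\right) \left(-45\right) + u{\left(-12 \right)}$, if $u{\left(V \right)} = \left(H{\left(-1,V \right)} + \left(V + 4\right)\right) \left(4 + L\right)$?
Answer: $4445$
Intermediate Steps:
$H{\left(C,n \right)} = 4 n$
$L = 1$ ($L = \left(-1\right)^{2} = 1$)
$u{\left(V \right)} = 20 + 25 V$ ($u{\left(V \right)} = \left(4 V + \left(V + 4\right)\right) \left(4 + 1\right) = \left(4 V + \left(4 + V\right)\right) 5 = \left(4 + 5 V\right) 5 = 20 + 25 V$)
$\left(-105\right) \left(-45\right) + u{\left(-12 \right)} = \left(-105\right) \left(-45\right) + \left(20 + 25 \left(-12\right)\right) = 4725 + \left(20 - 300\right) = 4725 - 280 = 4445$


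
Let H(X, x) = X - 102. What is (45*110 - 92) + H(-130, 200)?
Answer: 4626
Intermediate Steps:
H(X, x) = -102 + X
(45*110 - 92) + H(-130, 200) = (45*110 - 92) + (-102 - 130) = (4950 - 92) - 232 = 4858 - 232 = 4626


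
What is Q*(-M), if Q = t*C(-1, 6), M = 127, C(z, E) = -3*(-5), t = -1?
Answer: 1905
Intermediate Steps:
C(z, E) = 15
Q = -15 (Q = -1*15 = -15)
Q*(-M) = -(-15)*127 = -15*(-127) = 1905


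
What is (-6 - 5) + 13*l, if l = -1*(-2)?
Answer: 15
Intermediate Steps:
l = 2
(-6 - 5) + 13*l = (-6 - 5) + 13*2 = -11 + 26 = 15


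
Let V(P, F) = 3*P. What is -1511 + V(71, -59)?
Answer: -1298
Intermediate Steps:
-1511 + V(71, -59) = -1511 + 3*71 = -1511 + 213 = -1298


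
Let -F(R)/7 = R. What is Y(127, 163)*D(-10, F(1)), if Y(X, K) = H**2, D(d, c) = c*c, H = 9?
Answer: 3969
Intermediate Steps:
F(R) = -7*R
D(d, c) = c**2
Y(X, K) = 81 (Y(X, K) = 9**2 = 81)
Y(127, 163)*D(-10, F(1)) = 81*(-7*1)**2 = 81*(-7)**2 = 81*49 = 3969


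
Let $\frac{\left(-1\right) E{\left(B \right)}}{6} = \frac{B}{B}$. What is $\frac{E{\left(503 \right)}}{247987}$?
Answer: $- \frac{6}{247987} \approx -2.4195 \cdot 10^{-5}$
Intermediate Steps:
$E{\left(B \right)} = -6$ ($E{\left(B \right)} = - 6 \frac{B}{B} = \left(-6\right) 1 = -6$)
$\frac{E{\left(503 \right)}}{247987} = - \frac{6}{247987}$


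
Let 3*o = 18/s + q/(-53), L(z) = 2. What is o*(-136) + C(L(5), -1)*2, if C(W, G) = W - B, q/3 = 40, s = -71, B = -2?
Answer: 459592/3763 ≈ 122.13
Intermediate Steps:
q = 120 (q = 3*40 = 120)
C(W, G) = 2 + W (C(W, G) = W - 1*(-2) = W + 2 = 2 + W)
o = -3158/3763 (o = (18/(-71) + 120/(-53))/3 = (18*(-1/71) + 120*(-1/53))/3 = (-18/71 - 120/53)/3 = (⅓)*(-9474/3763) = -3158/3763 ≈ -0.83922)
o*(-136) + C(L(5), -1)*2 = -3158/3763*(-136) + (2 + 2)*2 = 429488/3763 + 4*2 = 429488/3763 + 8 = 459592/3763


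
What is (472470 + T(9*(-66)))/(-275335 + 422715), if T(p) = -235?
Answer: 94447/29476 ≈ 3.2042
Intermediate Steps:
(472470 + T(9*(-66)))/(-275335 + 422715) = (472470 - 235)/(-275335 + 422715) = 472235/147380 = 472235*(1/147380) = 94447/29476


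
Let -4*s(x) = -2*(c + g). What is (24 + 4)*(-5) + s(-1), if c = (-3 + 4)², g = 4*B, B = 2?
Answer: -271/2 ≈ -135.50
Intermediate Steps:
g = 8 (g = 4*2 = 8)
c = 1 (c = 1² = 1)
s(x) = 9/2 (s(x) = -(-1)*(1 + 8)/2 = -(-1)*9/2 = -¼*(-18) = 9/2)
(24 + 4)*(-5) + s(-1) = (24 + 4)*(-5) + 9/2 = 28*(-5) + 9/2 = -140 + 9/2 = -271/2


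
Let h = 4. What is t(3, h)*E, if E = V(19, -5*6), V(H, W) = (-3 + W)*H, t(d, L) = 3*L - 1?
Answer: -6897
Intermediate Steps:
t(d, L) = -1 + 3*L
V(H, W) = H*(-3 + W)
E = -627 (E = 19*(-3 - 5*6) = 19*(-3 - 30) = 19*(-33) = -627)
t(3, h)*E = (-1 + 3*4)*(-627) = (-1 + 12)*(-627) = 11*(-627) = -6897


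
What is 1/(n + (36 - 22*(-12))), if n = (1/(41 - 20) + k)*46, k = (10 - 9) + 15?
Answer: 21/21802 ≈ 0.00096321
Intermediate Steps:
k = 16 (k = 1 + 15 = 16)
n = 15502/21 (n = (1/(41 - 20) + 16)*46 = (1/21 + 16)*46 = (337/21)*46 = 15502/21 ≈ 738.19)
1/(n + (36 - 22*(-12))) = 1/(15502/21 + (36 - 22*(-12))) = 1/(15502/21 + (36 + 264)) = 1/(15502/21 + 300) = 1/(21802/21) = 21/21802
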